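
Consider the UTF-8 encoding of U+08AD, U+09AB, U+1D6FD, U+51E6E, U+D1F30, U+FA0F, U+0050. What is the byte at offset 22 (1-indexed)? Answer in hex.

0x50

1-indexed offset 22 is 0-indexed offset 21.
U+08AD → 3-byte form E0 A2 AD at offsets 0–2.
U+09AB → 3-byte form E0 A6 AB at offsets 3–5.
U+1D6FD → 4-byte form F0 9D 9B BD at offsets 6–9.
U+51E6E → 4-byte form F1 91 B9 AE at offsets 10–13.
U+D1F30 → 4-byte form F3 91 BC B0 at offsets 14–17.
U+FA0F → 3-byte form EF A8 8F at offsets 18–20.
U+0050 → 1-byte form 50 at offsets 21–21.
Offset 21 falls in char 7's range; it's byte 1 of 50 = 0x50.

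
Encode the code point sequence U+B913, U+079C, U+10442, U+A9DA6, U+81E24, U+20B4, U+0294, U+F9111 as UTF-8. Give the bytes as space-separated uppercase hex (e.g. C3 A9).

EB A4 93 DE 9C F0 90 91 82 F2 A9 B6 A6 F2 81 B8 A4 E2 82 B4 CA 94 F3 B9 84 91

U+B913: 3-byte form → EB A4 93.
U+079C: 2-byte form → DE 9C.
U+10442: 4-byte form → F0 90 91 82.
U+A9DA6: 4-byte form → F2 A9 B6 A6.
U+81E24: 4-byte form → F2 81 B8 A4.
U+20B4: 3-byte form → E2 82 B4.
U+0294: 2-byte form → CA 94.
U+F9111: 4-byte form → F3 B9 84 91.
Concatenated (26 bytes): EB A4 93 DE 9C F0 90 91 82 F2 A9 B6 A6 F2 81 B8 A4 E2 82 B4 CA 94 F3 B9 84 91.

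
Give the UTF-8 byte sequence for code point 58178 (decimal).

EE 8D 82

U+E342 = 0xE342 = 58178 decimal. In range U+0800–U+FFFF → 3-byte form: 1110xxxx 10xxxxxx 10xxxxxx.
Binary (16 bits): 1110001101000010.
Split 4+6+6: 1110 | 001101 | 000010.
Byte 1: 11101110 = 0xEE.
Byte 2: 10001101 = 0x8D.
Byte 3: 10000010 = 0x82.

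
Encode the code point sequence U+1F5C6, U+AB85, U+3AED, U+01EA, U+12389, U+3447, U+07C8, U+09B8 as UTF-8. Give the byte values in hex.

U+1F5C6: 4-byte form → F0 9F 97 86.
U+AB85: 3-byte form → EA AE 85.
U+3AED: 3-byte form → E3 AB AD.
U+01EA: 2-byte form → C7 AA.
U+12389: 4-byte form → F0 92 8E 89.
U+3447: 3-byte form → E3 91 87.
U+07C8: 2-byte form → DF 88.
U+09B8: 3-byte form → E0 A6 B8.
Concatenated (24 bytes): F0 9F 97 86 EA AE 85 E3 AB AD C7 AA F0 92 8E 89 E3 91 87 DF 88 E0 A6 B8.

F0 9F 97 86 EA AE 85 E3 AB AD C7 AA F0 92 8E 89 E3 91 87 DF 88 E0 A6 B8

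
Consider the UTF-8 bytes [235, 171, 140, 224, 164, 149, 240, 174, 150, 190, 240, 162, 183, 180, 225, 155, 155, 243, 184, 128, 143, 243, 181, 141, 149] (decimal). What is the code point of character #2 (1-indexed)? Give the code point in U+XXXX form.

U+0915

Offset 0: leading byte 0xEB = 11101011 → 3-byte char #1 = EB AB 8C.
Offset 3: leading byte 0xE0 = 11100000 → 3-byte char #2 = E0 A4 95.
Leading byte 0xE0 = 11100000 matches 1110xxxx → 3-byte sequence.
Byte 1: 0xE0 = 11100000, payload 0000 (4 bits).
Byte 2: 0xA4 = 10100100 (10xxxxxx ✓), payload 100100.
Byte 3: 0x95 = 10010101 (10xxxxxx ✓), payload 010101.
Concatenate: 0000100100010101 = 0x915 (16 bits → U+0915).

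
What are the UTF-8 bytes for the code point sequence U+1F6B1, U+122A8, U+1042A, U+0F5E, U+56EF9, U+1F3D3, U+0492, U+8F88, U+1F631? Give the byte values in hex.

F0 9F 9A B1 F0 92 8A A8 F0 90 90 AA E0 BD 9E F1 96 BB B9 F0 9F 8F 93 D2 92 E8 BE 88 F0 9F 98 B1

U+1F6B1: 4-byte form → F0 9F 9A B1.
U+122A8: 4-byte form → F0 92 8A A8.
U+1042A: 4-byte form → F0 90 90 AA.
U+0F5E: 3-byte form → E0 BD 9E.
U+56EF9: 4-byte form → F1 96 BB B9.
U+1F3D3: 4-byte form → F0 9F 8F 93.
U+0492: 2-byte form → D2 92.
U+8F88: 3-byte form → E8 BE 88.
U+1F631: 4-byte form → F0 9F 98 B1.
Concatenated (32 bytes): F0 9F 9A B1 F0 92 8A A8 F0 90 90 AA E0 BD 9E F1 96 BB B9 F0 9F 8F 93 D2 92 E8 BE 88 F0 9F 98 B1.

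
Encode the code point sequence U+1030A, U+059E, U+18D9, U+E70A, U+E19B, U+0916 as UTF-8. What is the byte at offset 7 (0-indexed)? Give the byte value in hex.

U+1030A → 4-byte form F0 90 8C 8A at offsets 0–3.
U+059E → 2-byte form D6 9E at offsets 4–5.
U+18D9 → 3-byte form E1 A3 99 at offsets 6–8.
Offset 7 falls in char 3's range; it's byte 2 of E1 A3 99 = 0xA3.

0xA3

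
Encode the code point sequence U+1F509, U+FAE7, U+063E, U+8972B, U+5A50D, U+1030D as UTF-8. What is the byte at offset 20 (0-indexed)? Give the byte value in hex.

U+1F509 → 4-byte form F0 9F 94 89 at offsets 0–3.
U+FAE7 → 3-byte form EF AB A7 at offsets 4–6.
U+063E → 2-byte form D8 BE at offsets 7–8.
U+8972B → 4-byte form F2 89 9C AB at offsets 9–12.
U+5A50D → 4-byte form F1 9A 94 8D at offsets 13–16.
U+1030D → 4-byte form F0 90 8C 8D at offsets 17–20.
Offset 20 falls in char 6's range; it's byte 4 of F0 90 8C 8D = 0x8D.

0x8D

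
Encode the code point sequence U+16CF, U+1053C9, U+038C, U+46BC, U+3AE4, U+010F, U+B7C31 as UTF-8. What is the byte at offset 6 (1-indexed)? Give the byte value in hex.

0x8F

1-indexed offset 6 is 0-indexed offset 5.
U+16CF → 3-byte form E1 9B 8F at offsets 0–2.
U+1053C9 → 4-byte form F4 85 8F 89 at offsets 3–6.
Offset 5 falls in char 2's range; it's byte 3 of F4 85 8F 89 = 0x8F.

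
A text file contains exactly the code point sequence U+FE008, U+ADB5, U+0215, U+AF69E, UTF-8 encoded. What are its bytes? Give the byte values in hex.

U+FE008: 4-byte form → F3 BE 80 88.
U+ADB5: 3-byte form → EA B6 B5.
U+0215: 2-byte form → C8 95.
U+AF69E: 4-byte form → F2 AF 9A 9E.
Concatenated (13 bytes): F3 BE 80 88 EA B6 B5 C8 95 F2 AF 9A 9E.

F3 BE 80 88 EA B6 B5 C8 95 F2 AF 9A 9E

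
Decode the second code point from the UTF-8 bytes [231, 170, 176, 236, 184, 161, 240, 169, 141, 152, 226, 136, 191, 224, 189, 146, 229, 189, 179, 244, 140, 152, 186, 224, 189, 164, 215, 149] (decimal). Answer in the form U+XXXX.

Offset 0: leading byte 0xE7 = 11100111 → 3-byte char #1 = E7 AA B0.
Offset 3: leading byte 0xEC = 11101100 → 3-byte char #2 = EC B8 A1.
Leading byte 0xEC = 11101100 matches 1110xxxx → 3-byte sequence.
Byte 1: 0xEC = 11101100, payload 1100 (4 bits).
Byte 2: 0xB8 = 10111000 (10xxxxxx ✓), payload 111000.
Byte 3: 0xA1 = 10100001 (10xxxxxx ✓), payload 100001.
Concatenate: 1100111000100001 = 0xCE21 (16 bits → U+CE21).

U+CE21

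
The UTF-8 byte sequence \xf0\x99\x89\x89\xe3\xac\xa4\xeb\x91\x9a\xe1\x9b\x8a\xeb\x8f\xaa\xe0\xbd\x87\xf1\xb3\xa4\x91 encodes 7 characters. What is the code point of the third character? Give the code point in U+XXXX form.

U+B45A

Offset 0: leading byte 0xF0 = 11110000 → 4-byte char #1 = F0 99 89 89.
Offset 4: leading byte 0xE3 = 11100011 → 3-byte char #2 = E3 AC A4.
Offset 7: leading byte 0xEB = 11101011 → 3-byte char #3 = EB 91 9A.
Leading byte 0xEB = 11101011 matches 1110xxxx → 3-byte sequence.
Byte 1: 0xEB = 11101011, payload 1011 (4 bits).
Byte 2: 0x91 = 10010001 (10xxxxxx ✓), payload 010001.
Byte 3: 0x9A = 10011010 (10xxxxxx ✓), payload 011010.
Concatenate: 1011010001011010 = 0xB45A (16 bits → U+B45A).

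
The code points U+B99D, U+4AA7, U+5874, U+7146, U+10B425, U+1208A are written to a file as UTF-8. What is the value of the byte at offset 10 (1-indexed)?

0xE7

1-indexed offset 10 is 0-indexed offset 9.
U+B99D → 3-byte form EB A6 9D at offsets 0–2.
U+4AA7 → 3-byte form E4 AA A7 at offsets 3–5.
U+5874 → 3-byte form E5 A1 B4 at offsets 6–8.
U+7146 → 3-byte form E7 85 86 at offsets 9–11.
Offset 9 falls in char 4's range; it's byte 1 of E7 85 86 = 0xE7.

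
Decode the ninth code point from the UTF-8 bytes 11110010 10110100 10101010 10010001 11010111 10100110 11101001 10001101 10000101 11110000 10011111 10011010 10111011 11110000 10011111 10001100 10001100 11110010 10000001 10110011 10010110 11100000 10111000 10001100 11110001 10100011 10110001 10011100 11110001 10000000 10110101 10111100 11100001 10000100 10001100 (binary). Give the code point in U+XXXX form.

U+40D7C

Offset 0: leading byte 0xF2 = 11110010 → 4-byte char #1 = F2 B4 AA 91.
Offset 4: leading byte 0xD7 = 11010111 → 2-byte char #2 = D7 A6.
Offset 6: leading byte 0xE9 = 11101001 → 3-byte char #3 = E9 8D 85.
Offset 9: leading byte 0xF0 = 11110000 → 4-byte char #4 = F0 9F 9A BB.
Offset 13: leading byte 0xF0 = 11110000 → 4-byte char #5 = F0 9F 8C 8C.
Offset 17: leading byte 0xF2 = 11110010 → 4-byte char #6 = F2 81 B3 96.
Offset 21: leading byte 0xE0 = 11100000 → 3-byte char #7 = E0 B8 8C.
Offset 24: leading byte 0xF1 = 11110001 → 4-byte char #8 = F1 A3 B1 9C.
Offset 28: leading byte 0xF1 = 11110001 → 4-byte char #9 = F1 80 B5 BC.
Leading byte 0xF1 = 11110001 matches 11110xxx → 4-byte sequence.
Byte 1: 0xF1 = 11110001, payload 001 (3 bits).
Byte 2: 0x80 = 10000000 (10xxxxxx ✓), payload 000000.
Byte 3: 0xB5 = 10110101 (10xxxxxx ✓), payload 110101.
Byte 4: 0xBC = 10111100 (10xxxxxx ✓), payload 111100.
Concatenate: 001000000110101111100 = 0x40D7C (21 bits → U+40D7C).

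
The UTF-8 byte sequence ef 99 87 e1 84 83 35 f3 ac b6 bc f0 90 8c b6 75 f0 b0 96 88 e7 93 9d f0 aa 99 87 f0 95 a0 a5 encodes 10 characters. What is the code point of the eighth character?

Offset 0: leading byte 0xEF = 11101111 → 3-byte char #1 = EF 99 87.
Offset 3: leading byte 0xE1 = 11100001 → 3-byte char #2 = E1 84 83.
Offset 6: leading byte 0x35 = 00110101 → 1-byte char #3 = 35.
Offset 7: leading byte 0xF3 = 11110011 → 4-byte char #4 = F3 AC B6 BC.
Offset 11: leading byte 0xF0 = 11110000 → 4-byte char #5 = F0 90 8C B6.
Offset 15: leading byte 0x75 = 01110101 → 1-byte char #6 = 75.
Offset 16: leading byte 0xF0 = 11110000 → 4-byte char #7 = F0 B0 96 88.
Offset 20: leading byte 0xE7 = 11100111 → 3-byte char #8 = E7 93 9D.
Leading byte 0xE7 = 11100111 matches 1110xxxx → 3-byte sequence.
Byte 1: 0xE7 = 11100111, payload 0111 (4 bits).
Byte 2: 0x93 = 10010011 (10xxxxxx ✓), payload 010011.
Byte 3: 0x9D = 10011101 (10xxxxxx ✓), payload 011101.
Concatenate: 0111010011011101 = 0x74DD (16 bits → U+74DD).

U+74DD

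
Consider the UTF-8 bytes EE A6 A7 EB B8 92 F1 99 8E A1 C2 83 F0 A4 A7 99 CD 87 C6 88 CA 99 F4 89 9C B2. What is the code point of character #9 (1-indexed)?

Offset 0: leading byte 0xEE = 11101110 → 3-byte char #1 = EE A6 A7.
Offset 3: leading byte 0xEB = 11101011 → 3-byte char #2 = EB B8 92.
Offset 6: leading byte 0xF1 = 11110001 → 4-byte char #3 = F1 99 8E A1.
Offset 10: leading byte 0xC2 = 11000010 → 2-byte char #4 = C2 83.
Offset 12: leading byte 0xF0 = 11110000 → 4-byte char #5 = F0 A4 A7 99.
Offset 16: leading byte 0xCD = 11001101 → 2-byte char #6 = CD 87.
Offset 18: leading byte 0xC6 = 11000110 → 2-byte char #7 = C6 88.
Offset 20: leading byte 0xCA = 11001010 → 2-byte char #8 = CA 99.
Offset 22: leading byte 0xF4 = 11110100 → 4-byte char #9 = F4 89 9C B2.
Leading byte 0xF4 = 11110100 matches 11110xxx → 4-byte sequence.
Byte 1: 0xF4 = 11110100, payload 100 (3 bits).
Byte 2: 0x89 = 10001001 (10xxxxxx ✓), payload 001001.
Byte 3: 0x9C = 10011100 (10xxxxxx ✓), payload 011100.
Byte 4: 0xB2 = 10110010 (10xxxxxx ✓), payload 110010.
Concatenate: 100001001011100110010 = 0x109732 (21 bits → U+109732).

U+109732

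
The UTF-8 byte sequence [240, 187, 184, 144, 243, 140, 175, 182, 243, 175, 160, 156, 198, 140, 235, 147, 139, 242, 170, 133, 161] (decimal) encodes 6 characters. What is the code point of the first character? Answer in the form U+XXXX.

U+3BE10

Offset 0: leading byte 0xF0 = 11110000 → 4-byte char #1 = F0 BB B8 90.
Leading byte 0xF0 = 11110000 matches 11110xxx → 4-byte sequence.
Byte 1: 0xF0 = 11110000, payload 000 (3 bits).
Byte 2: 0xBB = 10111011 (10xxxxxx ✓), payload 111011.
Byte 3: 0xB8 = 10111000 (10xxxxxx ✓), payload 111000.
Byte 4: 0x90 = 10010000 (10xxxxxx ✓), payload 010000.
Concatenate: 000111011111000010000 = 0x3BE10 (21 bits → U+3BE10).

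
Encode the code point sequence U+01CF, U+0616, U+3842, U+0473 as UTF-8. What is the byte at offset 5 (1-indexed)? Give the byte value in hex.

1-indexed offset 5 is 0-indexed offset 4.
U+01CF → 2-byte form C7 8F at offsets 0–1.
U+0616 → 2-byte form D8 96 at offsets 2–3.
U+3842 → 3-byte form E3 A1 82 at offsets 4–6.
Offset 4 falls in char 3's range; it's byte 1 of E3 A1 82 = 0xE3.

0xE3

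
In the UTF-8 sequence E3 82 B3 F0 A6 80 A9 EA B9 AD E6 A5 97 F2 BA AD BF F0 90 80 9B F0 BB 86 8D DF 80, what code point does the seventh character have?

Offset 0: leading byte 0xE3 = 11100011 → 3-byte char #1 = E3 82 B3.
Offset 3: leading byte 0xF0 = 11110000 → 4-byte char #2 = F0 A6 80 A9.
Offset 7: leading byte 0xEA = 11101010 → 3-byte char #3 = EA B9 AD.
Offset 10: leading byte 0xE6 = 11100110 → 3-byte char #4 = E6 A5 97.
Offset 13: leading byte 0xF2 = 11110010 → 4-byte char #5 = F2 BA AD BF.
Offset 17: leading byte 0xF0 = 11110000 → 4-byte char #6 = F0 90 80 9B.
Offset 21: leading byte 0xF0 = 11110000 → 4-byte char #7 = F0 BB 86 8D.
Leading byte 0xF0 = 11110000 matches 11110xxx → 4-byte sequence.
Byte 1: 0xF0 = 11110000, payload 000 (3 bits).
Byte 2: 0xBB = 10111011 (10xxxxxx ✓), payload 111011.
Byte 3: 0x86 = 10000110 (10xxxxxx ✓), payload 000110.
Byte 4: 0x8D = 10001101 (10xxxxxx ✓), payload 001101.
Concatenate: 000111011000110001101 = 0x3B18D (21 bits → U+3B18D).

U+3B18D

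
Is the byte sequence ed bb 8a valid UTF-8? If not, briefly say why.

Structurally a 3-byte sequence; payload = 0xDECA.
But 0xDECA is in U+D800–U+DFFF, the surrogate range. Surrogates are not Unicode scalar values and are forbidden in UTF-8.

invalid (encodes a surrogate (U+D800–U+DFFF))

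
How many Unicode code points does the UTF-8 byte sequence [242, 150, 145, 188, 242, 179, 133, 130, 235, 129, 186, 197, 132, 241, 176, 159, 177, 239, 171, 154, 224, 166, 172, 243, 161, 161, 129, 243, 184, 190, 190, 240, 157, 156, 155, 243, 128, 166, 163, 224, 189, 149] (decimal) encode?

Byte at offset 0: 0xF2 = 11110010 → 4-byte char (#1). Advance 4.
Byte at offset 4: 0xF2 = 11110010 → 4-byte char (#2). Advance 4.
Byte at offset 8: 0xEB = 11101011 → 3-byte char (#3). Advance 3.
Byte at offset 11: 0xC5 = 11000101 → 2-byte char (#4). Advance 2.
Byte at offset 13: 0xF1 = 11110001 → 4-byte char (#5). Advance 4.
Byte at offset 17: 0xEF = 11101111 → 3-byte char (#6). Advance 3.
Byte at offset 20: 0xE0 = 11100000 → 3-byte char (#7). Advance 3.
Byte at offset 23: 0xF3 = 11110011 → 4-byte char (#8). Advance 4.
Byte at offset 27: 0xF3 = 11110011 → 4-byte char (#9). Advance 4.
Byte at offset 31: 0xF0 = 11110000 → 4-byte char (#10). Advance 4.
Byte at offset 35: 0xF3 = 11110011 → 4-byte char (#11). Advance 4.
Byte at offset 39: 0xE0 = 11100000 → 3-byte char (#12). Advance 3.
Reached end at offset 42 after 12 code points.

12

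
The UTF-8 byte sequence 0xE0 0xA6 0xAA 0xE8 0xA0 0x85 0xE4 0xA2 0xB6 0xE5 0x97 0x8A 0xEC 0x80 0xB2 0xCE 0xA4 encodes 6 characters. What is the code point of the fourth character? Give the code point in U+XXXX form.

Offset 0: leading byte 0xE0 = 11100000 → 3-byte char #1 = E0 A6 AA.
Offset 3: leading byte 0xE8 = 11101000 → 3-byte char #2 = E8 A0 85.
Offset 6: leading byte 0xE4 = 11100100 → 3-byte char #3 = E4 A2 B6.
Offset 9: leading byte 0xE5 = 11100101 → 3-byte char #4 = E5 97 8A.
Leading byte 0xE5 = 11100101 matches 1110xxxx → 3-byte sequence.
Byte 1: 0xE5 = 11100101, payload 0101 (4 bits).
Byte 2: 0x97 = 10010111 (10xxxxxx ✓), payload 010111.
Byte 3: 0x8A = 10001010 (10xxxxxx ✓), payload 001010.
Concatenate: 0101010111001010 = 0x55CA (16 bits → U+55CA).

U+55CA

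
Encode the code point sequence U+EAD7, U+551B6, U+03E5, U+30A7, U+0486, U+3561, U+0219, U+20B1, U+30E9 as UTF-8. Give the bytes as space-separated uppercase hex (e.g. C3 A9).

EE AB 97 F1 95 86 B6 CF A5 E3 82 A7 D2 86 E3 95 A1 C8 99 E2 82 B1 E3 83 A9

U+EAD7: 3-byte form → EE AB 97.
U+551B6: 4-byte form → F1 95 86 B6.
U+03E5: 2-byte form → CF A5.
U+30A7: 3-byte form → E3 82 A7.
U+0486: 2-byte form → D2 86.
U+3561: 3-byte form → E3 95 A1.
U+0219: 2-byte form → C8 99.
U+20B1: 3-byte form → E2 82 B1.
U+30E9: 3-byte form → E3 83 A9.
Concatenated (25 bytes): EE AB 97 F1 95 86 B6 CF A5 E3 82 A7 D2 86 E3 95 A1 C8 99 E2 82 B1 E3 83 A9.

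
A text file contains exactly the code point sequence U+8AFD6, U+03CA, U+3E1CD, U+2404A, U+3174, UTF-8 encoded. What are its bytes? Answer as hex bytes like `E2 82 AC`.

U+8AFD6: 4-byte form → F2 8A BF 96.
U+03CA: 2-byte form → CF 8A.
U+3E1CD: 4-byte form → F0 BE 87 8D.
U+2404A: 4-byte form → F0 A4 81 8A.
U+3174: 3-byte form → E3 85 B4.
Concatenated (17 bytes): F2 8A BF 96 CF 8A F0 BE 87 8D F0 A4 81 8A E3 85 B4.

F2 8A BF 96 CF 8A F0 BE 87 8D F0 A4 81 8A E3 85 B4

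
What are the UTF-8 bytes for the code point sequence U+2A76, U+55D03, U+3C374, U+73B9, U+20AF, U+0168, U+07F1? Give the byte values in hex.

U+2A76: 3-byte form → E2 A9 B6.
U+55D03: 4-byte form → F1 95 B4 83.
U+3C374: 4-byte form → F0 BC 8D B4.
U+73B9: 3-byte form → E7 8E B9.
U+20AF: 3-byte form → E2 82 AF.
U+0168: 2-byte form → C5 A8.
U+07F1: 2-byte form → DF B1.
Concatenated (21 bytes): E2 A9 B6 F1 95 B4 83 F0 BC 8D B4 E7 8E B9 E2 82 AF C5 A8 DF B1.

E2 A9 B6 F1 95 B4 83 F0 BC 8D B4 E7 8E B9 E2 82 AF C5 A8 DF B1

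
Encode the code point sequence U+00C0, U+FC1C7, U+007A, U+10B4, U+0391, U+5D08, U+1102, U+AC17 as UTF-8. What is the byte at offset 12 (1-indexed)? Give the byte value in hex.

1-indexed offset 12 is 0-indexed offset 11.
U+00C0 → 2-byte form C3 80 at offsets 0–1.
U+FC1C7 → 4-byte form F3 BC 87 87 at offsets 2–5.
U+007A → 1-byte form 7A at offsets 6–6.
U+10B4 → 3-byte form E1 82 B4 at offsets 7–9.
U+0391 → 2-byte form CE 91 at offsets 10–11.
Offset 11 falls in char 5's range; it's byte 2 of CE 91 = 0x91.

0x91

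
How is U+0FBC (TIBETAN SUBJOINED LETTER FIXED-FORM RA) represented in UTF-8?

U+0FBC = 0xFBC = 4028 decimal. In range U+0800–U+FFFF → 3-byte form: 1110xxxx 10xxxxxx 10xxxxxx.
Binary (16 bits): 0000111110111100.
Split 4+6+6: 0000 | 111110 | 111100.
Byte 1: 11100000 = 0xE0.
Byte 2: 10111110 = 0xBE.
Byte 3: 10111100 = 0xBC.

E0 BE BC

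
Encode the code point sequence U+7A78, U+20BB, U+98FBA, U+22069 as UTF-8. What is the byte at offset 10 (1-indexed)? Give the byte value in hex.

0xBA

1-indexed offset 10 is 0-indexed offset 9.
U+7A78 → 3-byte form E7 A9 B8 at offsets 0–2.
U+20BB → 3-byte form E2 82 BB at offsets 3–5.
U+98FBA → 4-byte form F2 98 BE BA at offsets 6–9.
Offset 9 falls in char 3's range; it's byte 4 of F2 98 BE BA = 0xBA.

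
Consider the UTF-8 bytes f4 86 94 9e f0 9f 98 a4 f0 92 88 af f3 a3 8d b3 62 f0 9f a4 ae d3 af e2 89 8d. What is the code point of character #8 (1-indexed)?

U+224D

Offset 0: leading byte 0xF4 = 11110100 → 4-byte char #1 = F4 86 94 9E.
Offset 4: leading byte 0xF0 = 11110000 → 4-byte char #2 = F0 9F 98 A4.
Offset 8: leading byte 0xF0 = 11110000 → 4-byte char #3 = F0 92 88 AF.
Offset 12: leading byte 0xF3 = 11110011 → 4-byte char #4 = F3 A3 8D B3.
Offset 16: leading byte 0x62 = 01100010 → 1-byte char #5 = 62.
Offset 17: leading byte 0xF0 = 11110000 → 4-byte char #6 = F0 9F A4 AE.
Offset 21: leading byte 0xD3 = 11010011 → 2-byte char #7 = D3 AF.
Offset 23: leading byte 0xE2 = 11100010 → 3-byte char #8 = E2 89 8D.
Leading byte 0xE2 = 11100010 matches 1110xxxx → 3-byte sequence.
Byte 1: 0xE2 = 11100010, payload 0010 (4 bits).
Byte 2: 0x89 = 10001001 (10xxxxxx ✓), payload 001001.
Byte 3: 0x8D = 10001101 (10xxxxxx ✓), payload 001101.
Concatenate: 0010001001001101 = 0x224D (16 bits → U+224D).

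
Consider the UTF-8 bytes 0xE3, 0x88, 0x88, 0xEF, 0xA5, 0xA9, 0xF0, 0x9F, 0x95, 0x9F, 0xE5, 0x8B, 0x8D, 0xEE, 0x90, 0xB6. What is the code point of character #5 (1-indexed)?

Offset 0: leading byte 0xE3 = 11100011 → 3-byte char #1 = E3 88 88.
Offset 3: leading byte 0xEF = 11101111 → 3-byte char #2 = EF A5 A9.
Offset 6: leading byte 0xF0 = 11110000 → 4-byte char #3 = F0 9F 95 9F.
Offset 10: leading byte 0xE5 = 11100101 → 3-byte char #4 = E5 8B 8D.
Offset 13: leading byte 0xEE = 11101110 → 3-byte char #5 = EE 90 B6.
Leading byte 0xEE = 11101110 matches 1110xxxx → 3-byte sequence.
Byte 1: 0xEE = 11101110, payload 1110 (4 bits).
Byte 2: 0x90 = 10010000 (10xxxxxx ✓), payload 010000.
Byte 3: 0xB6 = 10110110 (10xxxxxx ✓), payload 110110.
Concatenate: 1110010000110110 = 0xE436 (16 bits → U+E436).

U+E436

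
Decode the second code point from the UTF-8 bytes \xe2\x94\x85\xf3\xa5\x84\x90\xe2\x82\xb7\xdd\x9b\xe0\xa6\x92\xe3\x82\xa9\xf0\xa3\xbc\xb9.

Offset 0: leading byte 0xE2 = 11100010 → 3-byte char #1 = E2 94 85.
Offset 3: leading byte 0xF3 = 11110011 → 4-byte char #2 = F3 A5 84 90.
Leading byte 0xF3 = 11110011 matches 11110xxx → 4-byte sequence.
Byte 1: 0xF3 = 11110011, payload 011 (3 bits).
Byte 2: 0xA5 = 10100101 (10xxxxxx ✓), payload 100101.
Byte 3: 0x84 = 10000100 (10xxxxxx ✓), payload 000100.
Byte 4: 0x90 = 10010000 (10xxxxxx ✓), payload 010000.
Concatenate: 011100101000100010000 = 0xE5110 (21 bits → U+E5110).

U+E5110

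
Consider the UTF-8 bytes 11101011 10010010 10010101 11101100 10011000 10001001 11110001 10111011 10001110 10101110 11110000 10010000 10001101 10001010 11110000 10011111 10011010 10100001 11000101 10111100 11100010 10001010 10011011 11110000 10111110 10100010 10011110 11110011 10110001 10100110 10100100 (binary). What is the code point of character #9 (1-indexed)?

Offset 0: leading byte 0xEB = 11101011 → 3-byte char #1 = EB 92 95.
Offset 3: leading byte 0xEC = 11101100 → 3-byte char #2 = EC 98 89.
Offset 6: leading byte 0xF1 = 11110001 → 4-byte char #3 = F1 BB 8E AE.
Offset 10: leading byte 0xF0 = 11110000 → 4-byte char #4 = F0 90 8D 8A.
Offset 14: leading byte 0xF0 = 11110000 → 4-byte char #5 = F0 9F 9A A1.
Offset 18: leading byte 0xC5 = 11000101 → 2-byte char #6 = C5 BC.
Offset 20: leading byte 0xE2 = 11100010 → 3-byte char #7 = E2 8A 9B.
Offset 23: leading byte 0xF0 = 11110000 → 4-byte char #8 = F0 BE A2 9E.
Offset 27: leading byte 0xF3 = 11110011 → 4-byte char #9 = F3 B1 A6 A4.
Leading byte 0xF3 = 11110011 matches 11110xxx → 4-byte sequence.
Byte 1: 0xF3 = 11110011, payload 011 (3 bits).
Byte 2: 0xB1 = 10110001 (10xxxxxx ✓), payload 110001.
Byte 3: 0xA6 = 10100110 (10xxxxxx ✓), payload 100110.
Byte 4: 0xA4 = 10100100 (10xxxxxx ✓), payload 100100.
Concatenate: 011110001100110100100 = 0xF19A4 (21 bits → U+F19A4).

U+F19A4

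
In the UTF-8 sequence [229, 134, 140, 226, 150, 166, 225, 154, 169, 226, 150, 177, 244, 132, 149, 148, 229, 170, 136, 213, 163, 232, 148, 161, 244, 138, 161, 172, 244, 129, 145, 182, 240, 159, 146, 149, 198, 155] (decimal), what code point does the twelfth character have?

U+019B

Offset 0: leading byte 0xE5 = 11100101 → 3-byte char #1 = E5 86 8C.
Offset 3: leading byte 0xE2 = 11100010 → 3-byte char #2 = E2 96 A6.
Offset 6: leading byte 0xE1 = 11100001 → 3-byte char #3 = E1 9A A9.
Offset 9: leading byte 0xE2 = 11100010 → 3-byte char #4 = E2 96 B1.
Offset 12: leading byte 0xF4 = 11110100 → 4-byte char #5 = F4 84 95 94.
Offset 16: leading byte 0xE5 = 11100101 → 3-byte char #6 = E5 AA 88.
Offset 19: leading byte 0xD5 = 11010101 → 2-byte char #7 = D5 A3.
Offset 21: leading byte 0xE8 = 11101000 → 3-byte char #8 = E8 94 A1.
Offset 24: leading byte 0xF4 = 11110100 → 4-byte char #9 = F4 8A A1 AC.
Offset 28: leading byte 0xF4 = 11110100 → 4-byte char #10 = F4 81 91 B6.
Offset 32: leading byte 0xF0 = 11110000 → 4-byte char #11 = F0 9F 92 95.
Offset 36: leading byte 0xC6 = 11000110 → 2-byte char #12 = C6 9B.
Leading byte 0xC6 = 11000110 matches 110xxxxx → 2-byte sequence.
Byte 1: 0xC6 = 11000110, payload 00110 (5 bits).
Byte 2: 0x9B = 10011011 (10xxxxxx ✓), payload 011011.
Concatenate: 00110011011 = 0x19B (11 bits → U+019B).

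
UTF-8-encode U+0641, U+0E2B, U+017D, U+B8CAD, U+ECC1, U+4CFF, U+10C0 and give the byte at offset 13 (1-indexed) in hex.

0xB3

1-indexed offset 13 is 0-indexed offset 12.
U+0641 → 2-byte form D9 81 at offsets 0–1.
U+0E2B → 3-byte form E0 B8 AB at offsets 2–4.
U+017D → 2-byte form C5 BD at offsets 5–6.
U+B8CAD → 4-byte form F2 B8 B2 AD at offsets 7–10.
U+ECC1 → 3-byte form EE B3 81 at offsets 11–13.
Offset 12 falls in char 5's range; it's byte 2 of EE B3 81 = 0xB3.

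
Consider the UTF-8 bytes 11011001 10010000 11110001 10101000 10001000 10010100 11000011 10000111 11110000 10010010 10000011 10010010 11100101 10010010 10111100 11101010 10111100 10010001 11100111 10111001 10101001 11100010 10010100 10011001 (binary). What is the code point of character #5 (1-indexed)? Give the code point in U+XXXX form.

Offset 0: leading byte 0xD9 = 11011001 → 2-byte char #1 = D9 90.
Offset 2: leading byte 0xF1 = 11110001 → 4-byte char #2 = F1 A8 88 94.
Offset 6: leading byte 0xC3 = 11000011 → 2-byte char #3 = C3 87.
Offset 8: leading byte 0xF0 = 11110000 → 4-byte char #4 = F0 92 83 92.
Offset 12: leading byte 0xE5 = 11100101 → 3-byte char #5 = E5 92 BC.
Leading byte 0xE5 = 11100101 matches 1110xxxx → 3-byte sequence.
Byte 1: 0xE5 = 11100101, payload 0101 (4 bits).
Byte 2: 0x92 = 10010010 (10xxxxxx ✓), payload 010010.
Byte 3: 0xBC = 10111100 (10xxxxxx ✓), payload 111100.
Concatenate: 0101010010111100 = 0x54BC (16 bits → U+54BC).

U+54BC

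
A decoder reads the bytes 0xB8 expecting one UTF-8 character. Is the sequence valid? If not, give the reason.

invalid (continuation byte with no leading byte)

Byte 0xB8 = 10111000 has the form 10xxxxxx — a continuation byte — but there is no preceding leading byte.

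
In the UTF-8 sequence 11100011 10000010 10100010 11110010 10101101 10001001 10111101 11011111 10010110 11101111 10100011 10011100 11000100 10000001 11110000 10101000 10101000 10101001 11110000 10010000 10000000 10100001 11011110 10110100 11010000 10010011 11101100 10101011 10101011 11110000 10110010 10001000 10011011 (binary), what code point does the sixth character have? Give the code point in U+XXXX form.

U+28A29

Offset 0: leading byte 0xE3 = 11100011 → 3-byte char #1 = E3 82 A2.
Offset 3: leading byte 0xF2 = 11110010 → 4-byte char #2 = F2 AD 89 BD.
Offset 7: leading byte 0xDF = 11011111 → 2-byte char #3 = DF 96.
Offset 9: leading byte 0xEF = 11101111 → 3-byte char #4 = EF A3 9C.
Offset 12: leading byte 0xC4 = 11000100 → 2-byte char #5 = C4 81.
Offset 14: leading byte 0xF0 = 11110000 → 4-byte char #6 = F0 A8 A8 A9.
Leading byte 0xF0 = 11110000 matches 11110xxx → 4-byte sequence.
Byte 1: 0xF0 = 11110000, payload 000 (3 bits).
Byte 2: 0xA8 = 10101000 (10xxxxxx ✓), payload 101000.
Byte 3: 0xA8 = 10101000 (10xxxxxx ✓), payload 101000.
Byte 4: 0xA9 = 10101001 (10xxxxxx ✓), payload 101001.
Concatenate: 000101000101000101001 = 0x28A29 (21 bits → U+28A29).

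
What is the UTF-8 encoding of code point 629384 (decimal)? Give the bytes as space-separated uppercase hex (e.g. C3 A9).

F2 99 AA 88

U+99A88 = 0x99A88 = 629384 decimal. In range U+10000–U+10FFFF → 4-byte form: 11110xxx 10xxxxxx 10xxxxxx 10xxxxxx.
Binary (21 bits): 010011001101010001000.
Split 3+6+6+6: 010 | 011001 | 101010 | 001000.
Byte 1: 11110010 = 0xF2.
Byte 2: 10011001 = 0x99.
Byte 3: 10101010 = 0xAA.
Byte 4: 10001000 = 0x88.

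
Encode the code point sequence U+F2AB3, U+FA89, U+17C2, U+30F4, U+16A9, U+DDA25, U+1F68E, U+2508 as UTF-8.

U+F2AB3: 4-byte form → F3 B2 AA B3.
U+FA89: 3-byte form → EF AA 89.
U+17C2: 3-byte form → E1 9F 82.
U+30F4: 3-byte form → E3 83 B4.
U+16A9: 3-byte form → E1 9A A9.
U+DDA25: 4-byte form → F3 9D A8 A5.
U+1F68E: 4-byte form → F0 9F 9A 8E.
U+2508: 3-byte form → E2 94 88.
Concatenated (27 bytes): F3 B2 AA B3 EF AA 89 E1 9F 82 E3 83 B4 E1 9A A9 F3 9D A8 A5 F0 9F 9A 8E E2 94 88.

F3 B2 AA B3 EF AA 89 E1 9F 82 E3 83 B4 E1 9A A9 F3 9D A8 A5 F0 9F 9A 8E E2 94 88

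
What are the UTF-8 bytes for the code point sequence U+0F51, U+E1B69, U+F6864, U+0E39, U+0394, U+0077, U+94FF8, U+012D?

E0 BD 91 F3 A1 AD A9 F3 B6 A1 A4 E0 B8 B9 CE 94 77 F2 94 BF B8 C4 AD

U+0F51: 3-byte form → E0 BD 91.
U+E1B69: 4-byte form → F3 A1 AD A9.
U+F6864: 4-byte form → F3 B6 A1 A4.
U+0E39: 3-byte form → E0 B8 B9.
U+0394: 2-byte form → CE 94.
U+0077: 1-byte form → 77.
U+94FF8: 4-byte form → F2 94 BF B8.
U+012D: 2-byte form → C4 AD.
Concatenated (23 bytes): E0 BD 91 F3 A1 AD A9 F3 B6 A1 A4 E0 B8 B9 CE 94 77 F2 94 BF B8 C4 AD.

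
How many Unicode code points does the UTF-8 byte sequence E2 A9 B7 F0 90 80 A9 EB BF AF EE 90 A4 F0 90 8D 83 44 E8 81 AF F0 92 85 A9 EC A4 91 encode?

Byte at offset 0: 0xE2 = 11100010 → 3-byte char (#1). Advance 3.
Byte at offset 3: 0xF0 = 11110000 → 4-byte char (#2). Advance 4.
Byte at offset 7: 0xEB = 11101011 → 3-byte char (#3). Advance 3.
Byte at offset 10: 0xEE = 11101110 → 3-byte char (#4). Advance 3.
Byte at offset 13: 0xF0 = 11110000 → 4-byte char (#5). Advance 4.
Byte at offset 17: 0x44 = 01000100 → 1-byte char (#6). Advance 1.
Byte at offset 18: 0xE8 = 11101000 → 3-byte char (#7). Advance 3.
Byte at offset 21: 0xF0 = 11110000 → 4-byte char (#8). Advance 4.
Byte at offset 25: 0xEC = 11101100 → 3-byte char (#9). Advance 3.
Reached end at offset 28 after 9 code points.

9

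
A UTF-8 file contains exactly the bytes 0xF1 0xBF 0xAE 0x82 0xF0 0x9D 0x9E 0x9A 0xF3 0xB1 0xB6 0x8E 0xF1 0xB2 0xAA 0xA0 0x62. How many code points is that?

Byte at offset 0: 0xF1 = 11110001 → 4-byte char (#1). Advance 4.
Byte at offset 4: 0xF0 = 11110000 → 4-byte char (#2). Advance 4.
Byte at offset 8: 0xF3 = 11110011 → 4-byte char (#3). Advance 4.
Byte at offset 12: 0xF1 = 11110001 → 4-byte char (#4). Advance 4.
Byte at offset 16: 0x62 = 01100010 → 1-byte char (#5). Advance 1.
Reached end at offset 17 after 5 code points.

5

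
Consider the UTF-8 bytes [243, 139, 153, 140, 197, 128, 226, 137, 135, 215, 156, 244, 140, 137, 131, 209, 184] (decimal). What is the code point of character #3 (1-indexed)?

U+2247

Offset 0: leading byte 0xF3 = 11110011 → 4-byte char #1 = F3 8B 99 8C.
Offset 4: leading byte 0xC5 = 11000101 → 2-byte char #2 = C5 80.
Offset 6: leading byte 0xE2 = 11100010 → 3-byte char #3 = E2 89 87.
Leading byte 0xE2 = 11100010 matches 1110xxxx → 3-byte sequence.
Byte 1: 0xE2 = 11100010, payload 0010 (4 bits).
Byte 2: 0x89 = 10001001 (10xxxxxx ✓), payload 001001.
Byte 3: 0x87 = 10000111 (10xxxxxx ✓), payload 000111.
Concatenate: 0010001001000111 = 0x2247 (16 bits → U+2247).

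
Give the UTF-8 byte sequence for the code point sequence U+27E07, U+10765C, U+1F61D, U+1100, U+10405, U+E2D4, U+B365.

U+27E07: 4-byte form → F0 A7 B8 87.
U+10765C: 4-byte form → F4 87 99 9C.
U+1F61D: 4-byte form → F0 9F 98 9D.
U+1100: 3-byte form → E1 84 80.
U+10405: 4-byte form → F0 90 90 85.
U+E2D4: 3-byte form → EE 8B 94.
U+B365: 3-byte form → EB 8D A5.
Concatenated (25 bytes): F0 A7 B8 87 F4 87 99 9C F0 9F 98 9D E1 84 80 F0 90 90 85 EE 8B 94 EB 8D A5.

F0 A7 B8 87 F4 87 99 9C F0 9F 98 9D E1 84 80 F0 90 90 85 EE 8B 94 EB 8D A5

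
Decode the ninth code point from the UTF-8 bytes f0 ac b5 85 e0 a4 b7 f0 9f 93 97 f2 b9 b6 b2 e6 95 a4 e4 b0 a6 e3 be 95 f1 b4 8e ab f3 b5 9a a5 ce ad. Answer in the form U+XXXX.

Offset 0: leading byte 0xF0 = 11110000 → 4-byte char #1 = F0 AC B5 85.
Offset 4: leading byte 0xE0 = 11100000 → 3-byte char #2 = E0 A4 B7.
Offset 7: leading byte 0xF0 = 11110000 → 4-byte char #3 = F0 9F 93 97.
Offset 11: leading byte 0xF2 = 11110010 → 4-byte char #4 = F2 B9 B6 B2.
Offset 15: leading byte 0xE6 = 11100110 → 3-byte char #5 = E6 95 A4.
Offset 18: leading byte 0xE4 = 11100100 → 3-byte char #6 = E4 B0 A6.
Offset 21: leading byte 0xE3 = 11100011 → 3-byte char #7 = E3 BE 95.
Offset 24: leading byte 0xF1 = 11110001 → 4-byte char #8 = F1 B4 8E AB.
Offset 28: leading byte 0xF3 = 11110011 → 4-byte char #9 = F3 B5 9A A5.
Leading byte 0xF3 = 11110011 matches 11110xxx → 4-byte sequence.
Byte 1: 0xF3 = 11110011, payload 011 (3 bits).
Byte 2: 0xB5 = 10110101 (10xxxxxx ✓), payload 110101.
Byte 3: 0x9A = 10011010 (10xxxxxx ✓), payload 011010.
Byte 4: 0xA5 = 10100101 (10xxxxxx ✓), payload 100101.
Concatenate: 011110101011010100101 = 0xF56A5 (21 bits → U+F56A5).

U+F56A5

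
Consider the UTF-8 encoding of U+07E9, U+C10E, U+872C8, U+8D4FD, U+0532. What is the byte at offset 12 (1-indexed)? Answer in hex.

1-indexed offset 12 is 0-indexed offset 11.
U+07E9 → 2-byte form DF A9 at offsets 0–1.
U+C10E → 3-byte form EC 84 8E at offsets 2–4.
U+872C8 → 4-byte form F2 87 8B 88 at offsets 5–8.
U+8D4FD → 4-byte form F2 8D 93 BD at offsets 9–12.
Offset 11 falls in char 4's range; it's byte 3 of F2 8D 93 BD = 0x93.

0x93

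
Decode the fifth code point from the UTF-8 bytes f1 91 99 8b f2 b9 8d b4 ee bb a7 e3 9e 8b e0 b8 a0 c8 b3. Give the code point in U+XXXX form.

Offset 0: leading byte 0xF1 = 11110001 → 4-byte char #1 = F1 91 99 8B.
Offset 4: leading byte 0xF2 = 11110010 → 4-byte char #2 = F2 B9 8D B4.
Offset 8: leading byte 0xEE = 11101110 → 3-byte char #3 = EE BB A7.
Offset 11: leading byte 0xE3 = 11100011 → 3-byte char #4 = E3 9E 8B.
Offset 14: leading byte 0xE0 = 11100000 → 3-byte char #5 = E0 B8 A0.
Leading byte 0xE0 = 11100000 matches 1110xxxx → 3-byte sequence.
Byte 1: 0xE0 = 11100000, payload 0000 (4 bits).
Byte 2: 0xB8 = 10111000 (10xxxxxx ✓), payload 111000.
Byte 3: 0xA0 = 10100000 (10xxxxxx ✓), payload 100000.
Concatenate: 0000111000100000 = 0xE20 (16 bits → U+0E20).

U+0E20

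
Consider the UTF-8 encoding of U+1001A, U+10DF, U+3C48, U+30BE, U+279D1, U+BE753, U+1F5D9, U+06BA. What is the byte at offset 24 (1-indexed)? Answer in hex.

0x97

1-indexed offset 24 is 0-indexed offset 23.
U+1001A → 4-byte form F0 90 80 9A at offsets 0–3.
U+10DF → 3-byte form E1 83 9F at offsets 4–6.
U+3C48 → 3-byte form E3 B1 88 at offsets 7–9.
U+30BE → 3-byte form E3 82 BE at offsets 10–12.
U+279D1 → 4-byte form F0 A7 A7 91 at offsets 13–16.
U+BE753 → 4-byte form F2 BE 9D 93 at offsets 17–20.
U+1F5D9 → 4-byte form F0 9F 97 99 at offsets 21–24.
Offset 23 falls in char 7's range; it's byte 3 of F0 9F 97 99 = 0x97.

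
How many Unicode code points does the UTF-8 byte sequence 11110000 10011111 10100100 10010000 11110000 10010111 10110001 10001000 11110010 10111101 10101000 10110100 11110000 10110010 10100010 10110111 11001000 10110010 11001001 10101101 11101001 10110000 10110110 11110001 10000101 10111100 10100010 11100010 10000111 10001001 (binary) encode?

9

Byte at offset 0: 0xF0 = 11110000 → 4-byte char (#1). Advance 4.
Byte at offset 4: 0xF0 = 11110000 → 4-byte char (#2). Advance 4.
Byte at offset 8: 0xF2 = 11110010 → 4-byte char (#3). Advance 4.
Byte at offset 12: 0xF0 = 11110000 → 4-byte char (#4). Advance 4.
Byte at offset 16: 0xC8 = 11001000 → 2-byte char (#5). Advance 2.
Byte at offset 18: 0xC9 = 11001001 → 2-byte char (#6). Advance 2.
Byte at offset 20: 0xE9 = 11101001 → 3-byte char (#7). Advance 3.
Byte at offset 23: 0xF1 = 11110001 → 4-byte char (#8). Advance 4.
Byte at offset 27: 0xE2 = 11100010 → 3-byte char (#9). Advance 3.
Reached end at offset 30 after 9 code points.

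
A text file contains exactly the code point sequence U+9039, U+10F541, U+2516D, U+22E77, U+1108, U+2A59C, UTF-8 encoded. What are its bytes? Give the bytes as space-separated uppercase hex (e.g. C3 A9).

E9 80 B9 F4 8F 95 81 F0 A5 85 AD F0 A2 B9 B7 E1 84 88 F0 AA 96 9C

U+9039: 3-byte form → E9 80 B9.
U+10F541: 4-byte form → F4 8F 95 81.
U+2516D: 4-byte form → F0 A5 85 AD.
U+22E77: 4-byte form → F0 A2 B9 B7.
U+1108: 3-byte form → E1 84 88.
U+2A59C: 4-byte form → F0 AA 96 9C.
Concatenated (22 bytes): E9 80 B9 F4 8F 95 81 F0 A5 85 AD F0 A2 B9 B7 E1 84 88 F0 AA 96 9C.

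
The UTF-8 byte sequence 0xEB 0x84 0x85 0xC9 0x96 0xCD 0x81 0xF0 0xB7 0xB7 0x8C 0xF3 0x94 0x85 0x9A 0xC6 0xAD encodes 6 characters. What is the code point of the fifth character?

U+D415A

Offset 0: leading byte 0xEB = 11101011 → 3-byte char #1 = EB 84 85.
Offset 3: leading byte 0xC9 = 11001001 → 2-byte char #2 = C9 96.
Offset 5: leading byte 0xCD = 11001101 → 2-byte char #3 = CD 81.
Offset 7: leading byte 0xF0 = 11110000 → 4-byte char #4 = F0 B7 B7 8C.
Offset 11: leading byte 0xF3 = 11110011 → 4-byte char #5 = F3 94 85 9A.
Leading byte 0xF3 = 11110011 matches 11110xxx → 4-byte sequence.
Byte 1: 0xF3 = 11110011, payload 011 (3 bits).
Byte 2: 0x94 = 10010100 (10xxxxxx ✓), payload 010100.
Byte 3: 0x85 = 10000101 (10xxxxxx ✓), payload 000101.
Byte 4: 0x9A = 10011010 (10xxxxxx ✓), payload 011010.
Concatenate: 011010100000101011010 = 0xD415A (21 bits → U+D415A).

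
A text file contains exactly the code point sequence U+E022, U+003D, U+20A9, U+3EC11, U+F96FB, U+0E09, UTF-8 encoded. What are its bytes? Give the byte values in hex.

U+E022: 3-byte form → EE 80 A2.
U+003D: 1-byte form → 3D.
U+20A9: 3-byte form → E2 82 A9.
U+3EC11: 4-byte form → F0 BE B0 91.
U+F96FB: 4-byte form → F3 B9 9B BB.
U+0E09: 3-byte form → E0 B8 89.
Concatenated (18 bytes): EE 80 A2 3D E2 82 A9 F0 BE B0 91 F3 B9 9B BB E0 B8 89.

EE 80 A2 3D E2 82 A9 F0 BE B0 91 F3 B9 9B BB E0 B8 89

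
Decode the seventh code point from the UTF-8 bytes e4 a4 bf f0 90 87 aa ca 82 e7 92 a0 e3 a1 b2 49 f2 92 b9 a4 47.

U+92E64

Offset 0: leading byte 0xE4 = 11100100 → 3-byte char #1 = E4 A4 BF.
Offset 3: leading byte 0xF0 = 11110000 → 4-byte char #2 = F0 90 87 AA.
Offset 7: leading byte 0xCA = 11001010 → 2-byte char #3 = CA 82.
Offset 9: leading byte 0xE7 = 11100111 → 3-byte char #4 = E7 92 A0.
Offset 12: leading byte 0xE3 = 11100011 → 3-byte char #5 = E3 A1 B2.
Offset 15: leading byte 0x49 = 01001001 → 1-byte char #6 = 49.
Offset 16: leading byte 0xF2 = 11110010 → 4-byte char #7 = F2 92 B9 A4.
Leading byte 0xF2 = 11110010 matches 11110xxx → 4-byte sequence.
Byte 1: 0xF2 = 11110010, payload 010 (3 bits).
Byte 2: 0x92 = 10010010 (10xxxxxx ✓), payload 010010.
Byte 3: 0xB9 = 10111001 (10xxxxxx ✓), payload 111001.
Byte 4: 0xA4 = 10100100 (10xxxxxx ✓), payload 100100.
Concatenate: 010010010111001100100 = 0x92E64 (21 bits → U+92E64).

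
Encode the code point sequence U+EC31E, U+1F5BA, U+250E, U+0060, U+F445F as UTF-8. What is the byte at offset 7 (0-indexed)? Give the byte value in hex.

0xBA

U+EC31E → 4-byte form F3 AC 8C 9E at offsets 0–3.
U+1F5BA → 4-byte form F0 9F 96 BA at offsets 4–7.
Offset 7 falls in char 2's range; it's byte 4 of F0 9F 96 BA = 0xBA.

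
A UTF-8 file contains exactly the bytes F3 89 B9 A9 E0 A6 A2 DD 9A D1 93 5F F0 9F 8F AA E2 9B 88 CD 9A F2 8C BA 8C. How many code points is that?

Byte at offset 0: 0xF3 = 11110011 → 4-byte char (#1). Advance 4.
Byte at offset 4: 0xE0 = 11100000 → 3-byte char (#2). Advance 3.
Byte at offset 7: 0xDD = 11011101 → 2-byte char (#3). Advance 2.
Byte at offset 9: 0xD1 = 11010001 → 2-byte char (#4). Advance 2.
Byte at offset 11: 0x5F = 01011111 → 1-byte char (#5). Advance 1.
Byte at offset 12: 0xF0 = 11110000 → 4-byte char (#6). Advance 4.
Byte at offset 16: 0xE2 = 11100010 → 3-byte char (#7). Advance 3.
Byte at offset 19: 0xCD = 11001101 → 2-byte char (#8). Advance 2.
Byte at offset 21: 0xF2 = 11110010 → 4-byte char (#9). Advance 4.
Reached end at offset 25 after 9 code points.

9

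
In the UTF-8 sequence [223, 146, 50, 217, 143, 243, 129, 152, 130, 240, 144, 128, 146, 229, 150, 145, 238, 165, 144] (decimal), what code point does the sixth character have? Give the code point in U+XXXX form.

U+5591

Offset 0: leading byte 0xDF = 11011111 → 2-byte char #1 = DF 92.
Offset 2: leading byte 0x32 = 00110010 → 1-byte char #2 = 32.
Offset 3: leading byte 0xD9 = 11011001 → 2-byte char #3 = D9 8F.
Offset 5: leading byte 0xF3 = 11110011 → 4-byte char #4 = F3 81 98 82.
Offset 9: leading byte 0xF0 = 11110000 → 4-byte char #5 = F0 90 80 92.
Offset 13: leading byte 0xE5 = 11100101 → 3-byte char #6 = E5 96 91.
Leading byte 0xE5 = 11100101 matches 1110xxxx → 3-byte sequence.
Byte 1: 0xE5 = 11100101, payload 0101 (4 bits).
Byte 2: 0x96 = 10010110 (10xxxxxx ✓), payload 010110.
Byte 3: 0x91 = 10010001 (10xxxxxx ✓), payload 010001.
Concatenate: 0101010110010001 = 0x5591 (16 bits → U+5591).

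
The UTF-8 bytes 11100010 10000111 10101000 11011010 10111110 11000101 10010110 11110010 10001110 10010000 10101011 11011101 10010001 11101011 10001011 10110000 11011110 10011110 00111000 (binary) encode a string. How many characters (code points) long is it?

8

Byte at offset 0: 0xE2 = 11100010 → 3-byte char (#1). Advance 3.
Byte at offset 3: 0xDA = 11011010 → 2-byte char (#2). Advance 2.
Byte at offset 5: 0xC5 = 11000101 → 2-byte char (#3). Advance 2.
Byte at offset 7: 0xF2 = 11110010 → 4-byte char (#4). Advance 4.
Byte at offset 11: 0xDD = 11011101 → 2-byte char (#5). Advance 2.
Byte at offset 13: 0xEB = 11101011 → 3-byte char (#6). Advance 3.
Byte at offset 16: 0xDE = 11011110 → 2-byte char (#7). Advance 2.
Byte at offset 18: 0x38 = 00111000 → 1-byte char (#8). Advance 1.
Reached end at offset 19 after 8 code points.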